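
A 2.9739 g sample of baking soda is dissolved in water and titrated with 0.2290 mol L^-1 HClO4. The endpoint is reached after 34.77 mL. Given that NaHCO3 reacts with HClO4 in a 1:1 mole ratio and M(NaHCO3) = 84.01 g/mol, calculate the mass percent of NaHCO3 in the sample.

n(HClO4) = 0.2290 x 0.03477 = 0.007962 mol.
n(NaHCO3) = 0.007962 / 1 = 0.007962 mol.
mass of NaHCO3 = 0.007962 x 84.01 = 0.6689 g.
% purity = 0.6689 / 2.9739 x 100 = 22.5%.

22.5%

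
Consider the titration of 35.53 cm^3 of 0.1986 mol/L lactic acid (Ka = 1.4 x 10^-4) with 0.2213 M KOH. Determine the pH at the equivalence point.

n(HC3H5O3) = 0.1986 x 0.03553 = 0.007056 mol; V(KOH) at equivalence = 0.007056/0.2213 = 0.03189 L.
At equivalence all the acid is converted to C3H5O3-; total volume = 0.03553 + 0.03189 = 0.06742 L, so [C3H5O3-] = 0.007056/0.06742 = 0.1047 M.
Kb = Kw/Ka = 1.0e-14 / 1.4 x 10^-4 = 7.14e-11.
[OH^-] = sqrt(Kb x [C3H5O3-]) = sqrt(7.14e-11 x 0.1047) = 2.73e-6 M.
pOH = 5.56, so pH = 14.00 - 5.56 = 8.44.

8.44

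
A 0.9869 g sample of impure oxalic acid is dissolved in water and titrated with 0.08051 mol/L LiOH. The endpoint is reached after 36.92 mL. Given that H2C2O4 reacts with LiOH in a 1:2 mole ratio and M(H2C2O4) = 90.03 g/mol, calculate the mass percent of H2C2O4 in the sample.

n(LiOH) = 0.08051 x 0.03692 = 0.002972 mol.
n(H2C2O4) = 0.002972 / 2 = 0.001486 mol.
mass of H2C2O4 = 0.001486 x 90.03 = 0.1338 g.
% purity = 0.1338 / 0.9869 x 100 = 13.6%.

13.6%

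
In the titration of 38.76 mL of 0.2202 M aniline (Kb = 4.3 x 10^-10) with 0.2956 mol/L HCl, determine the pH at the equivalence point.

2.77

n(C6H5NH2) = 0.2202 x 0.03876 = 0.008535 mol; V(HCl) at equivalence = 0.008535/0.2956 = 0.02887 L.
At equivalence the base is fully converted to C6H5NH3+; total volume = 0.06763 L, so [C6H5NH3+] = 0.008535/0.06763 = 0.1262 M.
Ka(C6H5NH3+) = Kw/Kb = 1.0e-14 / 4.3 x 10^-10 = 2.33e-5.
[H^+] = sqrt(Ka x [C6H5NH3+]) = sqrt(2.33e-5 x 0.1262) = 0.00171 M.
pH = -log(0.00171) = 2.77.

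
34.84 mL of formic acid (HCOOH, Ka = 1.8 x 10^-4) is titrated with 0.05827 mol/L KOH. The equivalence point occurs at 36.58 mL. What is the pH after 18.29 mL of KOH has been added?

3.74

18.29 mL is exactly half the equivalence volume (36.58/2), i.e. the half-equivalence point.
There, n(HA) = n(A^-), so pH = pKa = -log(1.8 x 10^-4) = 3.74.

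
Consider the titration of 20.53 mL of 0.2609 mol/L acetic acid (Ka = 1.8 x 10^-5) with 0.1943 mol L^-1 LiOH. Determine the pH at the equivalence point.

8.90

n(CH3COOH) = 0.2609 x 0.02053 = 0.005356 mol; V(LiOH) at equivalence = 0.005356/0.1943 = 0.02757 L.
At equivalence all the acid is converted to CH3COO-; total volume = 0.02053 + 0.02757 = 0.04810 L, so [CH3COO-] = 0.005356/0.04810 = 0.1114 M.
Kb = Kw/Ka = 1.0e-14 / 1.8 x 10^-5 = 5.56e-10.
[OH^-] = sqrt(Kb x [CH3COO-]) = sqrt(5.56e-10 x 0.1114) = 7.87e-6 M.
pOH = 5.10, so pH = 14.00 - 5.10 = 8.90.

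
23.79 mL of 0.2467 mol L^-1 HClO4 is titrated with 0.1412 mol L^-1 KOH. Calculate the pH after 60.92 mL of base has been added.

n(acid) = 0.2467 x 0.02379 = 0.005869 mol; n(KOH) added = 0.1412 x 0.06092 = 0.008602 mol.
Base is in excess by 0.008602 - 0.005869 = 0.002733 mol in a total volume of 0.08471 L.
[OH^-] = 0.002733/0.08471 = 0.03226 M, so pOH = 1.49 and pH = 14.00 - 1.49 = 12.51.

12.51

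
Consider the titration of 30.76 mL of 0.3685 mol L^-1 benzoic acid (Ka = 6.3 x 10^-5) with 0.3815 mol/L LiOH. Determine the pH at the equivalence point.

n(C6H5COOH) = 0.3685 x 0.03076 = 0.01134 mol; V(LiOH) at equivalence = 0.01134/0.3815 = 0.02971 L.
At equivalence all the acid is converted to C6H5COO-; total volume = 0.03076 + 0.02971 = 0.06047 L, so [C6H5COO-] = 0.01134/0.06047 = 0.1874 M.
Kb = Kw/Ka = 1.0e-14 / 6.3 x 10^-5 = 1.59e-10.
[OH^-] = sqrt(Kb x [C6H5COO-]) = sqrt(1.59e-10 x 0.1874) = 5.45e-6 M.
pOH = 5.26, so pH = 14.00 - 5.26 = 8.74.

8.74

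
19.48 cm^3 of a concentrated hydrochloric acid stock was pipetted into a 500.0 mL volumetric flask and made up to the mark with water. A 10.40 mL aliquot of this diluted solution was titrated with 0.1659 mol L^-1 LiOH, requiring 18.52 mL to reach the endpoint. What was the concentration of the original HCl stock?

n(LiOH) = 0.1659 x 0.01852 = 0.003072 mol.
n(HCl) in the aliquot = 0.003072 mol.
[diluted HCl] = 0.003072 / 0.01040 = 0.2954 M.
Dilution factor = 500.0/19.48 = 25.67, so [stock] = 0.2954 x 25.67 = 7.58 M.

7.58 M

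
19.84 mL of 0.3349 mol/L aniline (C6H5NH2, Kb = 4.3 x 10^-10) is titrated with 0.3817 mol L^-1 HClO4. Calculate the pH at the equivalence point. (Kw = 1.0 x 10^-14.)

n(C6H5NH2) = 0.3349 x 0.01984 = 0.006644 mol; V(HClO4) at equivalence = 0.006644/0.3817 = 0.01741 L.
At equivalence the base is fully converted to C6H5NH3+; total volume = 0.03725 L, so [C6H5NH3+] = 0.006644/0.03725 = 0.1784 M.
Ka(C6H5NH3+) = Kw/Kb = 1.0e-14 / 4.3 x 10^-10 = 2.33e-5.
[H^+] = sqrt(Ka x [C6H5NH3+]) = sqrt(2.33e-5 x 0.1784) = 0.00204 M.
pH = -log(0.00204) = 2.69.

2.69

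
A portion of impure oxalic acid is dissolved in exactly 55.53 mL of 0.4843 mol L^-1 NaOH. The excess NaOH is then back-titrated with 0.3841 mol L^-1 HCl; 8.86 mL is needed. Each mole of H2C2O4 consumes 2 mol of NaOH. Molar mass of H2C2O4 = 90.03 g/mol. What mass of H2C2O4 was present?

1.06 g

Total n(NaOH) added = 0.4843 x 0.05553 = 0.02689 mol.
n(HCl) used = 0.3841 x 0.008860 = 0.003403 mol, which equals the excess n(NaOH).
So n(NaOH) consumed by the sample = 0.02689 - 0.003403 = 0.02349 mol.
n(H2C2O4) = 0.02349 / 2 = 0.01175 mol.
mass = 0.01175 mol x 90.03 g/mol = 1.06 g.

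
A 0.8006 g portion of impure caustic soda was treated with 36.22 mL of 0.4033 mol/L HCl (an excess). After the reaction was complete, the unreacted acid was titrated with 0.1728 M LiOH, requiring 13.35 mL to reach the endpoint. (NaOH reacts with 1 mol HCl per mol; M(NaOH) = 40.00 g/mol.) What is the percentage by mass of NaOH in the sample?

Total n(HCl) added = 0.4033 x 0.03622 = 0.01461 mol.
n(LiOH) used = 0.1728 x 0.01335 = 0.002307 mol, which equals the excess n(HCl).
So n(HCl) consumed by the sample = 0.01461 - 0.002307 = 0.01230 mol.
n(NaOH) = 0.01230 / 1 = 0.01230 mol.
mass NaOH = 0.01230 x 40.00 = 0.4920 g, so %NaOH = 0.4920/0.8006 x 100 = 61.5%.

61.5%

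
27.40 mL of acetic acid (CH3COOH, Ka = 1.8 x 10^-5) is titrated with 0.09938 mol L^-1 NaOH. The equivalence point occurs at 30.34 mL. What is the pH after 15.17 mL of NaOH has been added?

4.74

15.17 mL is exactly half the equivalence volume (30.34/2), i.e. the half-equivalence point.
There, n(HA) = n(A^-), so pH = pKa = -log(1.8 x 10^-5) = 4.74.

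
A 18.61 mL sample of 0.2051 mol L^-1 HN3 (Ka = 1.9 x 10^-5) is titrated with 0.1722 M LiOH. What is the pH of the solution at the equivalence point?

8.85

n(HN3) = 0.2051 x 0.01861 = 0.003817 mol; V(LiOH) at equivalence = 0.003817/0.1722 = 0.02217 L.
At equivalence all the acid is converted to N3-; total volume = 0.01861 + 0.02217 = 0.04078 L, so [N3-] = 0.003817/0.04078 = 0.09361 M.
Kb = Kw/Ka = 1.0e-14 / 1.9 x 10^-5 = 5.26e-10.
[OH^-] = sqrt(Kb x [N3-]) = sqrt(5.26e-10 x 0.09361) = 7.02e-6 M.
pOH = 5.15, so pH = 14.00 - 5.15 = 8.85.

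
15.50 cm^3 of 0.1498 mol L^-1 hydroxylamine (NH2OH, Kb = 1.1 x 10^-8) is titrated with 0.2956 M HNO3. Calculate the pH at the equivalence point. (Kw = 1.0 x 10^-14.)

n(NH2OH) = 0.1498 x 0.01550 = 0.002322 mol; V(HNO3) at equivalence = 0.002322/0.2956 = 0.007855 L.
At equivalence the base is fully converted to NH3OH+; total volume = 0.02335 L, so [NH3OH+] = 0.002322/0.02335 = 0.09942 M.
Ka(NH3OH+) = Kw/Kb = 1.0e-14 / 1.1 x 10^-8 = 9.09e-7.
[H^+] = sqrt(Ka x [NH3OH+]) = sqrt(9.09e-7 x 0.09942) = 0.000301 M.
pH = -log(0.000301) = 3.52.

3.52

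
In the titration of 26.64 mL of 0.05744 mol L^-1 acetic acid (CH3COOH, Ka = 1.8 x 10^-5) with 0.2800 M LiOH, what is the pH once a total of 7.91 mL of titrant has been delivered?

12.30

n(acid) = 0.05744 x 0.02664 = 0.001530 mol; n(LiOH) added = 0.2800 x 0.007910 = 0.002215 mol.
Base is in excess by 0.002215 - 0.001530 = 0.0006846 mol in a total volume of 0.03455 L.
[OH^-] = 0.0006846/0.03455 = 0.01981 M, so pOH = 1.70 and pH = 14.00 - 1.70 = 12.30.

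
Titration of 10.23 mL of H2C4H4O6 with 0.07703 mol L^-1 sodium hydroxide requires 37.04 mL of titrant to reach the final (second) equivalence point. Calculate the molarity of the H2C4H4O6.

0.139 M

n(NaOH) = 0.07703 x 0.03704 = 0.002853 mol.
At the final (second) equivalence point, 2 mol OH^- react per mol H2C4H4O6, so n(H2C4H4O6) = 0.002853 / 2 = 0.001427 mol.
[H2C4H4O6] = 0.001427 / 0.01023 L = 0.139 M.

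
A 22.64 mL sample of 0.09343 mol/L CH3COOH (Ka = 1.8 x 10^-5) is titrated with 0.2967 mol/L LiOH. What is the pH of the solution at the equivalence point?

8.80

n(CH3COOH) = 0.09343 x 0.02264 = 0.002115 mol; V(LiOH) at equivalence = 0.002115/0.2967 = 0.007129 L.
At equivalence all the acid is converted to CH3COO-; total volume = 0.02264 + 0.007129 = 0.02977 L, so [CH3COO-] = 0.002115/0.02977 = 0.07105 M.
Kb = Kw/Ka = 1.0e-14 / 1.8 x 10^-5 = 5.56e-10.
[OH^-] = sqrt(Kb x [CH3COO-]) = sqrt(5.56e-10 x 0.07105) = 6.28e-6 M.
pOH = 5.20, so pH = 14.00 - 5.20 = 8.80.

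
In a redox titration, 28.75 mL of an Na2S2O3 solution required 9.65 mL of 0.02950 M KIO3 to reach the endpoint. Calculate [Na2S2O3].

n(KIO3) = 0.02950 x 0.009650 = 0.0002847 mol.
From the balanced equation, 1 mol KIO3 reacts with 6 mol Na2S2O3, so n(Na2S2O3) = 0.0002847 x 6/1 = 0.001708 mol.
[Na2S2O3] = 0.001708 / 0.02875 L = 0.0594 M.

0.0594 M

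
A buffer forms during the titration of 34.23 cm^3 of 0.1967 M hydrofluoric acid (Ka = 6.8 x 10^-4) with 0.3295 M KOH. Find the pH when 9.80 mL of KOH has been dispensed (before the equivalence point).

Initial n(HF) = 0.1967 x 0.03423 = 0.006733 mol.
n(KOH) added = 0.3295 x 0.009800 = 0.003229 mol, converting that many moles of HF to F-.
Remaining n(HF) = 0.003504 mol; n(F-) = 0.003229 mol.
By Henderson-Hasselbalch, pH = pKa + log([A^-]/[HA]) = 3.17 + log(0.003229/0.003504) = 3.17 + (-0.04) = 3.13.

3.13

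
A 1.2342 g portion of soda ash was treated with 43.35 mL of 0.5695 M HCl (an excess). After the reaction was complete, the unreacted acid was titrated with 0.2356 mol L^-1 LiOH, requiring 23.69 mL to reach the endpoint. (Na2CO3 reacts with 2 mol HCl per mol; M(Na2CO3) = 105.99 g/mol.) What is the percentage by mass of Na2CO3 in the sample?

82.0%

Total n(HCl) added = 0.5695 x 0.04335 = 0.02469 mol.
n(LiOH) used = 0.2356 x 0.02369 = 0.005581 mol, which equals the excess n(HCl).
So n(HCl) consumed by the sample = 0.02469 - 0.005581 = 0.01911 mol.
n(Na2CO3) = 0.01911 / 2 = 0.009553 mol.
mass Na2CO3 = 0.009553 x 105.99 = 1.013 g, so %Na2CO3 = 1.013/1.2342 x 100 = 82.0%.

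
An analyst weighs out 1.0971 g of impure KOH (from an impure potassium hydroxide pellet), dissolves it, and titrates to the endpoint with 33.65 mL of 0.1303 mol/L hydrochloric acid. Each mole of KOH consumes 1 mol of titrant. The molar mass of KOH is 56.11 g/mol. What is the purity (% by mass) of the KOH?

22.4%

n(HCl) = 0.1303 x 0.03365 = 0.004385 mol.
n(KOH) = 0.004385 / 1 = 0.004385 mol.
mass of KOH = 0.004385 x 56.11 = 0.2460 g.
% purity = 0.2460 / 1.0971 x 100 = 22.4%.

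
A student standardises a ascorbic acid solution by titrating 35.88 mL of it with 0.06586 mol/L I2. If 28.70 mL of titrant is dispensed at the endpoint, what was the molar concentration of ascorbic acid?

n(I2) = 0.06586 x 0.02870 = 0.001890 mol.
From the balanced equation, 1 mol I2 reacts with 1 mol ascorbic acid, so n(ascorbic acid) = 0.001890 x 1/1 = 0.001890 mol.
[ascorbic acid] = 0.001890 / 0.03588 L = 0.0527 M.

0.0527 M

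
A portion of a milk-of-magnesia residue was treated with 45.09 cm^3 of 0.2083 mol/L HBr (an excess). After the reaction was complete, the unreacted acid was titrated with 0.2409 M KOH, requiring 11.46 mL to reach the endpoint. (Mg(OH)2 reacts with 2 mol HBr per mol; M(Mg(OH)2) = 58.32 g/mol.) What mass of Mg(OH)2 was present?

Total n(HBr) added = 0.2083 x 0.04509 = 0.009392 mol.
n(KOH) used = 0.2409 x 0.01146 = 0.002761 mol, which equals the excess n(HBr).
So n(HBr) consumed by the sample = 0.009392 - 0.002761 = 0.006632 mol.
n(Mg(OH)2) = 0.006632 / 2 = 0.003316 mol.
mass = 0.003316 mol x 58.32 g/mol = 0.193 g.

0.193 g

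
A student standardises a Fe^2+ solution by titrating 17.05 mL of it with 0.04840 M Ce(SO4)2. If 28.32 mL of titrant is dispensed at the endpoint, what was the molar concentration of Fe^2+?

0.0804 M

n(Ce(SO4)2) = 0.04840 x 0.02832 = 0.001371 mol.
From the balanced equation, 1 mol Ce(SO4)2 reacts with 1 mol Fe^2+, so n(Fe^2+) = 0.001371 x 1/1 = 0.001371 mol.
[Fe^2+] = 0.001371 / 0.01705 L = 0.0804 M.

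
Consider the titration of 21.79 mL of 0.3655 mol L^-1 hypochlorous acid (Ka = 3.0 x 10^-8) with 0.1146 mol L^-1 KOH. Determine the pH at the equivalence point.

10.23

n(HClO) = 0.3655 x 0.02179 = 0.007964 mol; V(KOH) at equivalence = 0.007964/0.1146 = 0.06950 L.
At equivalence all the acid is converted to ClO-; total volume = 0.02179 + 0.06950 = 0.09129 L, so [ClO-] = 0.007964/0.09129 = 0.08724 M.
Kb = Kw/Ka = 1.0e-14 / 3.0 x 10^-8 = 3.33e-7.
[OH^-] = sqrt(Kb x [ClO-]) = sqrt(3.33e-7 x 0.08724) = 0.000171 M.
pOH = 3.77, so pH = 14.00 - 3.77 = 10.23.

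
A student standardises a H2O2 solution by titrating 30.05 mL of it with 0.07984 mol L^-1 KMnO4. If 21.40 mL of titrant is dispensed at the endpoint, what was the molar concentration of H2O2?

n(KMnO4) = 0.07984 x 0.02140 = 0.001709 mol.
From the balanced equation, 2 mol KMnO4 reacts with 5 mol H2O2, so n(H2O2) = 0.001709 x 5/2 = 0.004271 mol.
[H2O2] = 0.004271 / 0.03005 L = 0.142 M.

0.142 M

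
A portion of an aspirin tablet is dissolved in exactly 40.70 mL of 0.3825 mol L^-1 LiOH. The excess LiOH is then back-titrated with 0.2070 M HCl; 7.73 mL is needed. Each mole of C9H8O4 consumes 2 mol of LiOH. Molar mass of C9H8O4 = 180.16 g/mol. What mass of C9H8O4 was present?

Total n(LiOH) added = 0.3825 x 0.04070 = 0.01557 mol.
n(HCl) used = 0.2070 x 0.007730 = 0.001600 mol, which equals the excess n(LiOH).
So n(LiOH) consumed by the sample = 0.01557 - 0.001600 = 0.01397 mol.
n(C9H8O4) = 0.01397 / 2 = 0.006984 mol.
mass = 0.006984 mol x 180.16 g/mol = 1.26 g.

1.26 g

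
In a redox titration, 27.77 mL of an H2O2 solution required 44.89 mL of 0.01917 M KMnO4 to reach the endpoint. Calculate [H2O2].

n(KMnO4) = 0.01917 x 0.04489 = 0.0008605 mol.
From the balanced equation, 2 mol KMnO4 reacts with 5 mol H2O2, so n(H2O2) = 0.0008605 x 5/2 = 0.002151 mol.
[H2O2] = 0.002151 / 0.02777 L = 0.0775 M.

0.0775 M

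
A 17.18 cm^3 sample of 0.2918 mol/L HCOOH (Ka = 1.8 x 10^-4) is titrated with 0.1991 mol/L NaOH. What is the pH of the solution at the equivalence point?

n(HCOOH) = 0.2918 x 0.01718 = 0.005013 mol; V(NaOH) at equivalence = 0.005013/0.1991 = 0.02518 L.
At equivalence all the acid is converted to HCOO-; total volume = 0.01718 + 0.02518 = 0.04236 L, so [HCOO-] = 0.005013/0.04236 = 0.1183 M.
Kb = Kw/Ka = 1.0e-14 / 1.8 x 10^-4 = 5.56e-11.
[OH^-] = sqrt(Kb x [HCOO-]) = sqrt(5.56e-11 x 0.1183) = 2.56e-6 M.
pOH = 5.59, so pH = 14.00 - 5.59 = 8.41.

8.41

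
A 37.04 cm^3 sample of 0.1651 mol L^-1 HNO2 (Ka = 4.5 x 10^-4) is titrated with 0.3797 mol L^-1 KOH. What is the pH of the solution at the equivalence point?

8.20

n(HNO2) = 0.1651 x 0.03704 = 0.006115 mol; V(KOH) at equivalence = 0.006115/0.3797 = 0.01611 L.
At equivalence all the acid is converted to NO2-; total volume = 0.03704 + 0.01611 = 0.05315 L, so [NO2-] = 0.006115/0.05315 = 0.1151 M.
Kb = Kw/Ka = 1.0e-14 / 4.5 x 10^-4 = 2.22e-11.
[OH^-] = sqrt(Kb x [NO2-]) = sqrt(2.22e-11 x 0.1151) = 1.60e-6 M.
pOH = 5.80, so pH = 14.00 - 5.80 = 8.20.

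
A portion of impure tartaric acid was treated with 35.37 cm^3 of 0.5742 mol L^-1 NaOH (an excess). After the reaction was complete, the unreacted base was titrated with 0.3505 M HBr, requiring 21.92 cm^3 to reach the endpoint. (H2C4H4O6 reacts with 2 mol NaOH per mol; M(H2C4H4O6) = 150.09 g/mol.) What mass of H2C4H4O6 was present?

0.948 g

Total n(NaOH) added = 0.5742 x 0.03537 = 0.02031 mol.
n(HBr) used = 0.3505 x 0.02192 = 0.007683 mol, which equals the excess n(NaOH).
So n(NaOH) consumed by the sample = 0.02031 - 0.007683 = 0.01263 mol.
n(H2C4H4O6) = 0.01263 / 2 = 0.006313 mol.
mass = 0.006313 mol x 150.09 g/mol = 0.948 g.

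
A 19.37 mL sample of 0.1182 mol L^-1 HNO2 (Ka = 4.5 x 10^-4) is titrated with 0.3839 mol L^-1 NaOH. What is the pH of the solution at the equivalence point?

8.15

n(HNO2) = 0.1182 x 0.01937 = 0.002290 mol; V(NaOH) at equivalence = 0.002290/0.3839 = 0.005964 L.
At equivalence all the acid is converted to NO2-; total volume = 0.01937 + 0.005964 = 0.02533 L, so [NO2-] = 0.002290/0.02533 = 0.09037 M.
Kb = Kw/Ka = 1.0e-14 / 4.5 x 10^-4 = 2.22e-11.
[OH^-] = sqrt(Kb x [NO2-]) = sqrt(2.22e-11 x 0.09037) = 1.42e-6 M.
pOH = 5.85, so pH = 14.00 - 5.85 = 8.15.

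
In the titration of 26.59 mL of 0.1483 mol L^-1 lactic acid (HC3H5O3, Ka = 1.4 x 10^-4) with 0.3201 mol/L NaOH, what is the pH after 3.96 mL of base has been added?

Initial n(HC3H5O3) = 0.1483 x 0.02659 = 0.003943 mol.
n(NaOH) added = 0.3201 x 0.003960 = 0.001268 mol, converting that many moles of HC3H5O3 to C3H5O3-.
Remaining n(HC3H5O3) = 0.002676 mol; n(C3H5O3-) = 0.001268 mol.
By Henderson-Hasselbalch, pH = pKa + log([A^-]/[HA]) = 3.85 + log(0.001268/0.002676) = 3.85 + (-0.32) = 3.53.

3.53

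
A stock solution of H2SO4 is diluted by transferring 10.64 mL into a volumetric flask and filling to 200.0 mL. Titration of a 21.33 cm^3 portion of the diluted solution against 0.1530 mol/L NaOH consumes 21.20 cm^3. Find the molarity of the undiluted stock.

n(NaOH) = 0.1530 x 0.02120 = 0.003244 mol.
n(H2SO4) in the aliquot = 0.003244 x 1/2 = 0.001622 mol.
[diluted H2SO4] = 0.001622 / 0.02133 = 0.07603 M.
Dilution factor = 200.0/10.64 = 18.80, so [stock] = 0.07603 x 18.80 = 1.43 M.

1.43 M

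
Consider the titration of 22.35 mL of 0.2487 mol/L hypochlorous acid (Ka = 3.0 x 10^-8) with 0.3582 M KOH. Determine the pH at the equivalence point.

10.34

n(HClO) = 0.2487 x 0.02235 = 0.005558 mol; V(KOH) at equivalence = 0.005558/0.3582 = 0.01552 L.
At equivalence all the acid is converted to ClO-; total volume = 0.02235 + 0.01552 = 0.03787 L, so [ClO-] = 0.005558/0.03787 = 0.1468 M.
Kb = Kw/Ka = 1.0e-14 / 3.0 x 10^-8 = 3.33e-7.
[OH^-] = sqrt(Kb x [ClO-]) = sqrt(3.33e-7 x 0.1468) = 0.000221 M.
pOH = 3.66, so pH = 14.00 - 3.66 = 10.34.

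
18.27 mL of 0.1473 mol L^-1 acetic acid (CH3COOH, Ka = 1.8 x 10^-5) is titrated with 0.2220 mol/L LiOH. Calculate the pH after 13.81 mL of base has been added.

12.07

n(acid) = 0.1473 x 0.01827 = 0.002691 mol; n(LiOH) added = 0.2220 x 0.01381 = 0.003066 mol.
Base is in excess by 0.003066 - 0.002691 = 0.0003746 mol in a total volume of 0.03208 L.
[OH^-] = 0.0003746/0.03208 = 0.01168 M, so pOH = 1.93 and pH = 14.00 - 1.93 = 12.07.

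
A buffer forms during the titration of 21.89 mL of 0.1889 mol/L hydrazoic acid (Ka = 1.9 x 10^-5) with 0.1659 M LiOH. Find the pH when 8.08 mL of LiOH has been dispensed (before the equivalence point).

Initial n(HN3) = 0.1889 x 0.02189 = 0.004135 mol.
n(LiOH) added = 0.1659 x 0.008080 = 0.001340 mol, converting that many moles of HN3 to N3-.
Remaining n(HN3) = 0.002795 mol; n(N3-) = 0.001340 mol.
By Henderson-Hasselbalch, pH = pKa + log([A^-]/[HA]) = 4.72 + log(0.001340/0.002795) = 4.72 + (-0.32) = 4.40.

4.40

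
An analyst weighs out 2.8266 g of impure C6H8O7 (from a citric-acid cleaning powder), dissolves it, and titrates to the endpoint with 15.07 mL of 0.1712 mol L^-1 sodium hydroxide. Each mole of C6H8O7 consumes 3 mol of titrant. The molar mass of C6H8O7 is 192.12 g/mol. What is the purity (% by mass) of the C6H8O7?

n(NaOH) = 0.1712 x 0.01507 = 0.002580 mol.
n(C6H8O7) = 0.002580 / 3 = 0.0008600 mol.
mass of C6H8O7 = 0.0008600 x 192.12 = 0.1652 g.
% purity = 0.1652 / 2.8266 x 100 = 5.85%.

5.85%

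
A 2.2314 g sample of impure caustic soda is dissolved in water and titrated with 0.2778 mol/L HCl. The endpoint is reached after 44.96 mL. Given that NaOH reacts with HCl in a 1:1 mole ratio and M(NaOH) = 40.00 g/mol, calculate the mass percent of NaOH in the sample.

n(HCl) = 0.2778 x 0.04496 = 0.01249 mol.
n(NaOH) = 0.01249 / 1 = 0.01249 mol.
mass of NaOH = 0.01249 x 40.00 = 0.4996 g.
% purity = 0.4996 / 2.2314 x 100 = 22.4%.

22.4%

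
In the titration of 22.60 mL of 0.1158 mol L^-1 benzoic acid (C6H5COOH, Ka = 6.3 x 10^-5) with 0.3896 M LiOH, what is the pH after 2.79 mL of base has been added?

4.05

Initial n(C6H5COOH) = 0.1158 x 0.02260 = 0.002617 mol.
n(LiOH) added = 0.3896 x 0.002790 = 0.001087 mol, converting that many moles of C6H5COOH to C6H5COO-.
Remaining n(C6H5COOH) = 0.001530 mol; n(C6H5COO-) = 0.001087 mol.
By Henderson-Hasselbalch, pH = pKa + log([A^-]/[HA]) = 4.20 + log(0.001087/0.001530) = 4.20 + (-0.15) = 4.05.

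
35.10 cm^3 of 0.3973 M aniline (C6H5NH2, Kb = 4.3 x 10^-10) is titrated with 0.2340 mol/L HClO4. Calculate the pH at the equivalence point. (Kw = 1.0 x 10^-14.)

n(C6H5NH2) = 0.3973 x 0.03510 = 0.01395 mol; V(HClO4) at equivalence = 0.01395/0.2340 = 0.05960 L.
At equivalence the base is fully converted to C6H5NH3+; total volume = 0.09469 L, so [C6H5NH3+] = 0.01395/0.09469 = 0.1473 M.
Ka(C6H5NH3+) = Kw/Kb = 1.0e-14 / 4.3 x 10^-10 = 2.33e-5.
[H^+] = sqrt(Ka x [C6H5NH3+]) = sqrt(2.33e-5 x 0.1473) = 0.00185 M.
pH = -log(0.00185) = 2.73.

2.73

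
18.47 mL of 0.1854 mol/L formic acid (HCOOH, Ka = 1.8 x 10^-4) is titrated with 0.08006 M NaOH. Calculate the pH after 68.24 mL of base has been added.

12.37

n(acid) = 0.1854 x 0.01847 = 0.003424 mol; n(NaOH) added = 0.08006 x 0.06824 = 0.005463 mol.
Base is in excess by 0.005463 - 0.003424 = 0.002039 mol in a total volume of 0.08671 L.
[OH^-] = 0.002039/0.08671 = 0.02351 M, so pOH = 1.63 and pH = 14.00 - 1.63 = 12.37.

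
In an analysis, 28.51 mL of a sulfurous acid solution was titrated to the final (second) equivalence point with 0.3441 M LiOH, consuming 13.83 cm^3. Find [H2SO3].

n(LiOH) = 0.3441 x 0.01383 = 0.004759 mol.
At the final (second) equivalence point, 2 mol OH^- react per mol H2SO3, so n(H2SO3) = 0.004759 / 2 = 0.002379 mol.
[H2SO3] = 0.002379 / 0.02851 L = 0.0835 M.

0.0835 M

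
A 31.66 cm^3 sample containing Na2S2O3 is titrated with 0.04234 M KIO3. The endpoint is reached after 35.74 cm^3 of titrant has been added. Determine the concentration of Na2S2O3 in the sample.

n(KIO3) = 0.04234 x 0.03574 = 0.001513 mol.
From the balanced equation, 1 mol KIO3 reacts with 6 mol Na2S2O3, so n(Na2S2O3) = 0.001513 x 6/1 = 0.009079 mol.
[Na2S2O3] = 0.009079 / 0.03166 L = 0.287 M.

0.287 M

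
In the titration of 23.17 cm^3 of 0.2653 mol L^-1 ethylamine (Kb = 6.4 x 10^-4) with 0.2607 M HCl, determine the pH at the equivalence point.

5.84

n(C2H5NH2) = 0.2653 x 0.02317 = 0.006147 mol; V(HCl) at equivalence = 0.006147/0.2607 = 0.02358 L.
At equivalence the base is fully converted to C2H5NH3+; total volume = 0.04675 L, so [C2H5NH3+] = 0.006147/0.04675 = 0.1315 M.
Ka(C2H5NH3+) = Kw/Kb = 1.0e-14 / 6.4 x 10^-4 = 1.56e-11.
[H^+] = sqrt(Ka x [C2H5NH3+]) = sqrt(1.56e-11 x 0.1315) = 1.43e-6 M.
pH = -log(1.43e-6) = 5.84.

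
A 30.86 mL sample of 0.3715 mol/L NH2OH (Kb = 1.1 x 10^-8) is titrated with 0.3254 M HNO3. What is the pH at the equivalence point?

3.40

n(NH2OH) = 0.3715 x 0.03086 = 0.01146 mol; V(HNO3) at equivalence = 0.01146/0.3254 = 0.03523 L.
At equivalence the base is fully converted to NH3OH+; total volume = 0.06609 L, so [NH3OH+] = 0.01146/0.06609 = 0.1735 M.
Ka(NH3OH+) = Kw/Kb = 1.0e-14 / 1.1 x 10^-8 = 9.09e-7.
[H^+] = sqrt(Ka x [NH3OH+]) = sqrt(9.09e-7 x 0.1735) = 0.000397 M.
pH = -log(0.000397) = 3.40.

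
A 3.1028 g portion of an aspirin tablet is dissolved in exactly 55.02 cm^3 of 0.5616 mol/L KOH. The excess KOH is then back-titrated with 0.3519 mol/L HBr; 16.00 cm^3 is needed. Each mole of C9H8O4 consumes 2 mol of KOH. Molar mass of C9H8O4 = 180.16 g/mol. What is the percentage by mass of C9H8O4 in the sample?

Total n(KOH) added = 0.5616 x 0.05502 = 0.03090 mol.
n(HBr) used = 0.3519 x 0.01600 = 0.005630 mol, which equals the excess n(KOH).
So n(KOH) consumed by the sample = 0.03090 - 0.005630 = 0.02527 mol.
n(C9H8O4) = 0.02527 / 2 = 0.01263 mol.
mass C9H8O4 = 0.01263 x 180.16 = 2.276 g, so %C9H8O4 = 2.276/3.1028 x 100 = 73.4%.

73.4%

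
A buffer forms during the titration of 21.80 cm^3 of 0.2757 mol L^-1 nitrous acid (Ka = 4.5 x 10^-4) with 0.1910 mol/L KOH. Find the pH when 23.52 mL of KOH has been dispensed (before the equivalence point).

Initial n(HNO2) = 0.2757 x 0.02180 = 0.006010 mol.
n(KOH) added = 0.1910 x 0.02352 = 0.004492 mol, converting that many moles of HNO2 to NO2-.
Remaining n(HNO2) = 0.001518 mol; n(NO2-) = 0.004492 mol.
By Henderson-Hasselbalch, pH = pKa + log([A^-]/[HA]) = 3.35 + log(0.004492/0.001518) = 3.35 + (+0.47) = 3.82.

3.82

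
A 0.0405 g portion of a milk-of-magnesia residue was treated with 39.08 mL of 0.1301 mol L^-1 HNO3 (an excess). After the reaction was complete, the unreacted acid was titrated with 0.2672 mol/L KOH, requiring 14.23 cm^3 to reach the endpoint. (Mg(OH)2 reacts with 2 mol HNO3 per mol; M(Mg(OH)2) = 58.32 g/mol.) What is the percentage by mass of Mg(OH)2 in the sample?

Total n(HNO3) added = 0.1301 x 0.03908 = 0.005084 mol.
n(KOH) used = 0.2672 x 0.01423 = 0.003802 mol, which equals the excess n(HNO3).
So n(HNO3) consumed by the sample = 0.005084 - 0.003802 = 0.001282 mol.
n(Mg(OH)2) = 0.001282 / 2 = 0.0006410 mol.
mass Mg(OH)2 = 0.0006410 x 58.32 = 0.03738 g, so %Mg(OH)2 = 0.03738/0.0405 x 100 = 92.3%.

92.3%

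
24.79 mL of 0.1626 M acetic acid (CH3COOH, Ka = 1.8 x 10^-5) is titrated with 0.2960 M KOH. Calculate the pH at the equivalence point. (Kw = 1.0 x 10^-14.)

n(CH3COOH) = 0.1626 x 0.02479 = 0.004031 mol; V(KOH) at equivalence = 0.004031/0.2960 = 0.01362 L.
At equivalence all the acid is converted to CH3COO-; total volume = 0.02479 + 0.01362 = 0.03841 L, so [CH3COO-] = 0.004031/0.03841 = 0.1049 M.
Kb = Kw/Ka = 1.0e-14 / 1.8 x 10^-5 = 5.56e-10.
[OH^-] = sqrt(Kb x [CH3COO-]) = sqrt(5.56e-10 x 0.1049) = 7.64e-6 M.
pOH = 5.12, so pH = 14.00 - 5.12 = 8.88.

8.88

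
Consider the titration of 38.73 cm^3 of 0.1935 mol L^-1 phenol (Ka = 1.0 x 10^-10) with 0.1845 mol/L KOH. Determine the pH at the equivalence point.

11.49

n(C6H5OH) = 0.1935 x 0.03873 = 0.007494 mol; V(KOH) at equivalence = 0.007494/0.1845 = 0.04062 L.
At equivalence all the acid is converted to C6H5O-; total volume = 0.03873 + 0.04062 = 0.07935 L, so [C6H5O-] = 0.007494/0.07935 = 0.09445 M.
Kb = Kw/Ka = 1.0e-14 / 1.0 x 10^-10 = 0.000100.
[OH^-] = sqrt(Kb x [C6H5O-]) = sqrt(0.000100 x 0.09445) = 0.00307 M.
pOH = 2.51, so pH = 14.00 - 2.51 = 11.49.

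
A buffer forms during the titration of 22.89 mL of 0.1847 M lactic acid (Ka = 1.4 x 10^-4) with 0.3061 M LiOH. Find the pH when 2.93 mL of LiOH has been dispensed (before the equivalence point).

Initial n(HC3H5O3) = 0.1847 x 0.02289 = 0.004228 mol.
n(LiOH) added = 0.3061 x 0.002930 = 0.0008969 mol, converting that many moles of HC3H5O3 to C3H5O3-.
Remaining n(HC3H5O3) = 0.003331 mol; n(C3H5O3-) = 0.0008969 mol.
By Henderson-Hasselbalch, pH = pKa + log([A^-]/[HA]) = 3.85 + log(0.0008969/0.003331) = 3.85 + (-0.57) = 3.28.

3.28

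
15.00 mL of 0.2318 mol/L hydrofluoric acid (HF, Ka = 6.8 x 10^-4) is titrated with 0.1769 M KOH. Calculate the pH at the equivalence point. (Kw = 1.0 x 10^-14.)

8.08

n(HF) = 0.2318 x 0.01500 = 0.003477 mol; V(KOH) at equivalence = 0.003477/0.1769 = 0.01966 L.
At equivalence all the acid is converted to F-; total volume = 0.01500 + 0.01966 = 0.03466 L, so [F-] = 0.003477/0.03466 = 0.1003 M.
Kb = Kw/Ka = 1.0e-14 / 6.8 x 10^-4 = 1.47e-11.
[OH^-] = sqrt(Kb x [F-]) = sqrt(1.47e-11 x 0.1003) = 1.21e-6 M.
pOH = 5.92, so pH = 14.00 - 5.92 = 8.08.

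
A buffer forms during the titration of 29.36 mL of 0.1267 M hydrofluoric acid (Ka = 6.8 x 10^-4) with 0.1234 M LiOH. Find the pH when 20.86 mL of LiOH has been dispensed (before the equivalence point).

Initial n(HF) = 0.1267 x 0.02936 = 0.003720 mol.
n(LiOH) added = 0.1234 x 0.02086 = 0.002574 mol, converting that many moles of HF to F-.
Remaining n(HF) = 0.001146 mol; n(F-) = 0.002574 mol.
By Henderson-Hasselbalch, pH = pKa + log([A^-]/[HA]) = 3.17 + log(0.002574/0.001146) = 3.17 + (+0.35) = 3.52.

3.52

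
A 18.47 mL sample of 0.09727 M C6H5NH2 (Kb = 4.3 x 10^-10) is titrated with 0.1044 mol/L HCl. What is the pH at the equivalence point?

2.97

n(C6H5NH2) = 0.09727 x 0.01847 = 0.001797 mol; V(HCl) at equivalence = 0.001797/0.1044 = 0.01721 L.
At equivalence the base is fully converted to C6H5NH3+; total volume = 0.03568 L, so [C6H5NH3+] = 0.001797/0.03568 = 0.05035 M.
Ka(C6H5NH3+) = Kw/Kb = 1.0e-14 / 4.3 x 10^-10 = 2.33e-5.
[H^+] = sqrt(Ka x [C6H5NH3+]) = sqrt(2.33e-5 x 0.05035) = 0.00108 M.
pH = -log(0.00108) = 2.97.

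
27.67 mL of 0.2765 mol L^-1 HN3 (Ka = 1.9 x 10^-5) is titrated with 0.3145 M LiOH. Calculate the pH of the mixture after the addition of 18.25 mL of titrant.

5.20

Initial n(HN3) = 0.2765 x 0.02767 = 0.007651 mol.
n(LiOH) added = 0.3145 x 0.01825 = 0.005740 mol, converting that many moles of HN3 to N3-.
Remaining n(HN3) = 0.001911 mol; n(N3-) = 0.005740 mol.
By Henderson-Hasselbalch, pH = pKa + log([A^-]/[HA]) = 4.72 + log(0.005740/0.001911) = 4.72 + (+0.48) = 5.20.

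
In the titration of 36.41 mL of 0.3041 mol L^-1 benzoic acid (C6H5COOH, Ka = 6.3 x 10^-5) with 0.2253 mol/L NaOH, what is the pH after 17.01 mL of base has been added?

Initial n(C6H5COOH) = 0.3041 x 0.03641 = 0.01107 mol.
n(NaOH) added = 0.2253 x 0.01701 = 0.003832 mol, converting that many moles of C6H5COOH to C6H5COO-.
Remaining n(C6H5COOH) = 0.007240 mol; n(C6H5COO-) = 0.003832 mol.
By Henderson-Hasselbalch, pH = pKa + log([A^-]/[HA]) = 4.20 + log(0.003832/0.007240) = 4.20 + (-0.28) = 3.92.

3.92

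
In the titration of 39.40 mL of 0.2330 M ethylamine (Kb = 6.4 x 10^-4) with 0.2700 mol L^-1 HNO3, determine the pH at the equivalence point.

n(C2H5NH2) = 0.2330 x 0.03940 = 0.009180 mol; V(HNO3) at equivalence = 0.009180/0.2700 = 0.03400 L.
At equivalence the base is fully converted to C2H5NH3+; total volume = 0.07340 L, so [C2H5NH3+] = 0.009180/0.07340 = 0.1251 M.
Ka(C2H5NH3+) = Kw/Kb = 1.0e-14 / 6.4 x 10^-4 = 1.56e-11.
[H^+] = sqrt(Ka x [C2H5NH3+]) = sqrt(1.56e-11 x 0.1251) = 1.40e-6 M.
pH = -log(1.40e-6) = 5.85.

5.85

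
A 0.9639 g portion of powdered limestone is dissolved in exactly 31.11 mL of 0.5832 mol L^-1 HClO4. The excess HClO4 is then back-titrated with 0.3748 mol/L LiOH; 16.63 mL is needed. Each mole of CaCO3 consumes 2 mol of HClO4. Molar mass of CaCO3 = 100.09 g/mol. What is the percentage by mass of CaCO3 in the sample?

61.8%

Total n(HClO4) added = 0.5832 x 0.03111 = 0.01814 mol.
n(LiOH) used = 0.3748 x 0.01663 = 0.006233 mol, which equals the excess n(HClO4).
So n(HClO4) consumed by the sample = 0.01814 - 0.006233 = 0.01191 mol.
n(CaCO3) = 0.01191 / 2 = 0.005955 mol.
mass CaCO3 = 0.005955 x 100.09 = 0.5961 g, so %CaCO3 = 0.5961/0.9639 x 100 = 61.8%.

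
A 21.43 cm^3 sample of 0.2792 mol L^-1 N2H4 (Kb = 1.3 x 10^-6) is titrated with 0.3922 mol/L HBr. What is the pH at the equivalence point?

4.45

n(N2H4) = 0.2792 x 0.02143 = 0.005983 mol; V(HBr) at equivalence = 0.005983/0.3922 = 0.01526 L.
At equivalence the base is fully converted to N2H5+; total volume = 0.03669 L, so [N2H5+] = 0.005983/0.03669 = 0.1631 M.
Ka(N2H5+) = Kw/Kb = 1.0e-14 / 1.3 x 10^-6 = 7.69e-9.
[H^+] = sqrt(Ka x [N2H5+]) = sqrt(7.69e-9 x 0.1631) = 3.54e-5 M.
pH = -log(3.54e-5) = 4.45.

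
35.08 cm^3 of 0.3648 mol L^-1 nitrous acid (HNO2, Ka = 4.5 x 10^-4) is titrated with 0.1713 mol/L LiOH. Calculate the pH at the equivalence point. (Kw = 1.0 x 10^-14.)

8.21

n(HNO2) = 0.3648 x 0.03508 = 0.01280 mol; V(LiOH) at equivalence = 0.01280/0.1713 = 0.07471 L.
At equivalence all the acid is converted to NO2-; total volume = 0.03508 + 0.07471 = 0.1098 L, so [NO2-] = 0.01280/0.1098 = 0.1166 M.
Kb = Kw/Ka = 1.0e-14 / 4.5 x 10^-4 = 2.22e-11.
[OH^-] = sqrt(Kb x [NO2-]) = sqrt(2.22e-11 x 0.1166) = 1.61e-6 M.
pOH = 5.79, so pH = 14.00 - 5.79 = 8.21.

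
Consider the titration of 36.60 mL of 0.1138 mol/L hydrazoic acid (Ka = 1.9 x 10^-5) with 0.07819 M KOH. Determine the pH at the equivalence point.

8.69

n(HN3) = 0.1138 x 0.03660 = 0.004165 mol; V(KOH) at equivalence = 0.004165/0.07819 = 0.05327 L.
At equivalence all the acid is converted to N3-; total volume = 0.03660 + 0.05327 = 0.08987 L, so [N3-] = 0.004165/0.08987 = 0.04635 M.
Kb = Kw/Ka = 1.0e-14 / 1.9 x 10^-5 = 5.26e-10.
[OH^-] = sqrt(Kb x [N3-]) = sqrt(5.26e-10 x 0.04635) = 4.94e-6 M.
pOH = 5.31, so pH = 14.00 - 5.31 = 8.69.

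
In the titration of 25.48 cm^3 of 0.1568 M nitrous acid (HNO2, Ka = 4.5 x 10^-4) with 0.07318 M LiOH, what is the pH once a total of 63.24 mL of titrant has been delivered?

n(acid) = 0.1568 x 0.02548 = 0.003995 mol; n(LiOH) added = 0.07318 x 0.06324 = 0.004628 mol.
Base is in excess by 0.004628 - 0.003995 = 0.0006326 mol in a total volume of 0.08872 L.
[OH^-] = 0.0006326/0.08872 = 0.007131 M, so pOH = 2.15 and pH = 14.00 - 2.15 = 11.85.

11.85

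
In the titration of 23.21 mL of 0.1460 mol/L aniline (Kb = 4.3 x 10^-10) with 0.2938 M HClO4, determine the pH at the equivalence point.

2.82

n(C6H5NH2) = 0.1460 x 0.02321 = 0.003389 mol; V(HClO4) at equivalence = 0.003389/0.2938 = 0.01153 L.
At equivalence the base is fully converted to C6H5NH3+; total volume = 0.03474 L, so [C6H5NH3+] = 0.003389/0.03474 = 0.09753 M.
Ka(C6H5NH3+) = Kw/Kb = 1.0e-14 / 4.3 x 10^-10 = 2.33e-5.
[H^+] = sqrt(Ka x [C6H5NH3+]) = sqrt(2.33e-5 x 0.09753) = 0.00151 M.
pH = -log(0.00151) = 2.82.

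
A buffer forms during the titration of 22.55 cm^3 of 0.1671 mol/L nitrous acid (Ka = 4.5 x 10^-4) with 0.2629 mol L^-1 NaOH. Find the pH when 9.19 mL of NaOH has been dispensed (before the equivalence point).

3.60

Initial n(HNO2) = 0.1671 x 0.02255 = 0.003768 mol.
n(NaOH) added = 0.2629 x 0.009190 = 0.002416 mol, converting that many moles of HNO2 to NO2-.
Remaining n(HNO2) = 0.001352 mol; n(NO2-) = 0.002416 mol.
By Henderson-Hasselbalch, pH = pKa + log([A^-]/[HA]) = 3.35 + log(0.002416/0.001352) = 3.35 + (+0.25) = 3.60.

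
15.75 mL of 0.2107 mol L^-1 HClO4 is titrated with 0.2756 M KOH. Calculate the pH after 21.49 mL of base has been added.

n(acid) = 0.2107 x 0.01575 = 0.003319 mol; n(KOH) added = 0.2756 x 0.02149 = 0.005923 mol.
Base is in excess by 0.005923 - 0.003319 = 0.002604 mol in a total volume of 0.03724 L.
[OH^-] = 0.002604/0.03724 = 0.06993 M, so pOH = 1.16 and pH = 14.00 - 1.16 = 12.84.

12.84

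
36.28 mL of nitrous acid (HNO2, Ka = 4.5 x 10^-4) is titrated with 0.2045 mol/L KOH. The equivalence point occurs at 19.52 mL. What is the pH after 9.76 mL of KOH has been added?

9.76 mL is exactly half the equivalence volume (19.52/2), i.e. the half-equivalence point.
There, n(HA) = n(A^-), so pH = pKa = -log(4.5 x 10^-4) = 3.35.

3.35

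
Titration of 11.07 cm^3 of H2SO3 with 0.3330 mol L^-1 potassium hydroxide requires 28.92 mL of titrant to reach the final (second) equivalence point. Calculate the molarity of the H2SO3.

0.435 M

n(KOH) = 0.3330 x 0.02892 = 0.009630 mol.
At the final (second) equivalence point, 2 mol OH^- react per mol H2SO3, so n(H2SO3) = 0.009630 / 2 = 0.004815 mol.
[H2SO3] = 0.004815 / 0.01107 L = 0.435 M.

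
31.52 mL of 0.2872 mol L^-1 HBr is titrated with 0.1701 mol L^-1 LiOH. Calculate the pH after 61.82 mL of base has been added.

12.20

n(acid) = 0.2872 x 0.03152 = 0.009053 mol; n(LiOH) added = 0.1701 x 0.06182 = 0.01052 mol.
Base is in excess by 0.01052 - 0.009053 = 0.001463 mol in a total volume of 0.09334 L.
[OH^-] = 0.001463/0.09334 = 0.01567 M, so pOH = 1.80 and pH = 14.00 - 1.80 = 12.20.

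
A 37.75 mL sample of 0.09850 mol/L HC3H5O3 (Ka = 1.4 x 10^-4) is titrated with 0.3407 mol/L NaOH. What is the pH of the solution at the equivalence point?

8.37

n(HC3H5O3) = 0.09850 x 0.03775 = 0.003718 mol; V(NaOH) at equivalence = 0.003718/0.3407 = 0.01091 L.
At equivalence all the acid is converted to C3H5O3-; total volume = 0.03775 + 0.01091 = 0.04866 L, so [C3H5O3-] = 0.003718/0.04866 = 0.07641 M.
Kb = Kw/Ka = 1.0e-14 / 1.4 x 10^-4 = 7.14e-11.
[OH^-] = sqrt(Kb x [C3H5O3-]) = sqrt(7.14e-11 x 0.07641) = 2.34e-6 M.
pOH = 5.63, so pH = 14.00 - 5.63 = 8.37.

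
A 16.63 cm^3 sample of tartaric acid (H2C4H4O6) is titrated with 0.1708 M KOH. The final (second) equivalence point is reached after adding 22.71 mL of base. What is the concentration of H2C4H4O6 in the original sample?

0.117 M

n(KOH) = 0.1708 x 0.02271 = 0.003879 mol.
At the final (second) equivalence point, 2 mol OH^- react per mol H2C4H4O6, so n(H2C4H4O6) = 0.003879 / 2 = 0.001939 mol.
[H2C4H4O6] = 0.001939 / 0.01663 L = 0.117 M.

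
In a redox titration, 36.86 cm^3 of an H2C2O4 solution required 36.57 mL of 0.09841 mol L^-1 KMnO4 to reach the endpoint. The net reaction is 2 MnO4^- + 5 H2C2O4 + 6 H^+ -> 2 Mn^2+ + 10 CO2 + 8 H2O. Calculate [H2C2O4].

0.244 M

n(KMnO4) = 0.09841 x 0.03657 = 0.003599 mol.
From the balanced equation, 2 mol KMnO4 reacts with 5 mol H2C2O4, so n(H2C2O4) = 0.003599 x 5/2 = 0.008997 mol.
[H2C2O4] = 0.008997 / 0.03686 L = 0.244 M.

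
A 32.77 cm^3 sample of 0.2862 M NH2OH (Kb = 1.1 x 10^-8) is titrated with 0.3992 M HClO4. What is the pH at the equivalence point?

3.41

n(NH2OH) = 0.2862 x 0.03277 = 0.009379 mol; V(HClO4) at equivalence = 0.009379/0.3992 = 0.02349 L.
At equivalence the base is fully converted to NH3OH+; total volume = 0.05626 L, so [NH3OH+] = 0.009379/0.05626 = 0.1667 M.
Ka(NH3OH+) = Kw/Kb = 1.0e-14 / 1.1 x 10^-8 = 9.09e-7.
[H^+] = sqrt(Ka x [NH3OH+]) = sqrt(9.09e-7 x 0.1667) = 0.000389 M.
pH = -log(0.000389) = 3.41.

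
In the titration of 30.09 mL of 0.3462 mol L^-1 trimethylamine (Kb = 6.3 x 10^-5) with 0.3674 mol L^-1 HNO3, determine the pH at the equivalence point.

n((CH3)3N) = 0.3462 x 0.03009 = 0.01042 mol; V(HNO3) at equivalence = 0.01042/0.3674 = 0.02835 L.
At equivalence the base is fully converted to (CH3)3NH+; total volume = 0.05844 L, so [(CH3)3NH+] = 0.01042/0.05844 = 0.1782 M.
Ka((CH3)3NH+) = Kw/Kb = 1.0e-14 / 6.3 x 10^-5 = 1.59e-10.
[H^+] = sqrt(Ka x [(CH3)3NH+]) = sqrt(1.59e-10 x 0.1782) = 5.32e-6 M.
pH = -log(5.32e-6) = 5.27.

5.27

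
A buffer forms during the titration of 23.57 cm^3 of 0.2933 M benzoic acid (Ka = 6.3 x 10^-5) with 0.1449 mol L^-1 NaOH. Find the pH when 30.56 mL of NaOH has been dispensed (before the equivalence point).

Initial n(C6H5COOH) = 0.2933 x 0.02357 = 0.006913 mol.
n(NaOH) added = 0.1449 x 0.03056 = 0.004428 mol, converting that many moles of C6H5COOH to C6H5COO-.
Remaining n(C6H5COOH) = 0.002485 mol; n(C6H5COO-) = 0.004428 mol.
By Henderson-Hasselbalch, pH = pKa + log([A^-]/[HA]) = 4.20 + log(0.004428/0.002485) = 4.20 + (+0.25) = 4.45.

4.45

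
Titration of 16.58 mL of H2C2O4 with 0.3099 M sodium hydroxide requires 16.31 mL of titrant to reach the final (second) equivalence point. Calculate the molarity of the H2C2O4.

n(NaOH) = 0.3099 x 0.01631 = 0.005054 mol.
At the final (second) equivalence point, 2 mol OH^- react per mol H2C2O4, so n(H2C2O4) = 0.005054 / 2 = 0.002527 mol.
[H2C2O4] = 0.002527 / 0.01658 L = 0.152 M.

0.152 M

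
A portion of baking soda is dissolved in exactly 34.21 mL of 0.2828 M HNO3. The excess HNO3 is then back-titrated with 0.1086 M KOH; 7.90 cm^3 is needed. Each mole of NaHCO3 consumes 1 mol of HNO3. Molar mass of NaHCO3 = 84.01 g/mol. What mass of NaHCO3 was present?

0.741 g

Total n(HNO3) added = 0.2828 x 0.03421 = 0.009675 mol.
n(KOH) used = 0.1086 x 0.007900 = 0.0008579 mol, which equals the excess n(HNO3).
So n(HNO3) consumed by the sample = 0.009675 - 0.0008579 = 0.008817 mol.
n(NaHCO3) = 0.008817 / 1 = 0.008817 mol.
mass = 0.008817 mol x 84.01 g/mol = 0.741 g.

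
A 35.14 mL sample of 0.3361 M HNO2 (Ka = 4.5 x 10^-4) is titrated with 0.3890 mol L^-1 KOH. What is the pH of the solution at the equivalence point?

n(HNO2) = 0.3361 x 0.03514 = 0.01181 mol; V(KOH) at equivalence = 0.01181/0.3890 = 0.03036 L.
At equivalence all the acid is converted to NO2-; total volume = 0.03514 + 0.03036 = 0.06550 L, so [NO2-] = 0.01181/0.06550 = 0.1803 M.
Kb = Kw/Ka = 1.0e-14 / 4.5 x 10^-4 = 2.22e-11.
[OH^-] = sqrt(Kb x [NO2-]) = sqrt(2.22e-11 x 0.1803) = 2.00e-6 M.
pOH = 5.70, so pH = 14.00 - 5.70 = 8.30.

8.30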